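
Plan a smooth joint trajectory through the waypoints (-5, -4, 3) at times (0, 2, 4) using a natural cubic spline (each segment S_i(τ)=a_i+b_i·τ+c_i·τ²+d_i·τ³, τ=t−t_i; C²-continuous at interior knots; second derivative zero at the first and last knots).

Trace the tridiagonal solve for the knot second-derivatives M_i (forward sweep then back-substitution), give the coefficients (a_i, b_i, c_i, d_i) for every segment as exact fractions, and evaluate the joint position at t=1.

Δ: Δ0=1/2, Δ1=7/2
row 1: diag=8, rhs=18; c'=1/4, d'=9/4
back: M1=9/4
M: M0=0, M1=9/4, M2=0
seg 0: a=-5, c=M0/2=0, d=(M1−M0)/(6·2)=3/16, b=Δ0−h0·(2M0+M1)/6=-1/4
seg 1: a=-4, c=M1/2=9/8, d=(M2−M1)/(6·2)=-3/16, b=Δ1−h1·(2M1+M2)/6=2
t_q=1 → seg 0, τ=1; S=-5+-1/4·τ+0·τ²+3/16·τ³=-81/16

  seg 0: a=-5 b=-1/4 c=0 d=3/16
  seg 1: a=-4 b=2 c=9/8 d=-3/16
S(1) = -81/16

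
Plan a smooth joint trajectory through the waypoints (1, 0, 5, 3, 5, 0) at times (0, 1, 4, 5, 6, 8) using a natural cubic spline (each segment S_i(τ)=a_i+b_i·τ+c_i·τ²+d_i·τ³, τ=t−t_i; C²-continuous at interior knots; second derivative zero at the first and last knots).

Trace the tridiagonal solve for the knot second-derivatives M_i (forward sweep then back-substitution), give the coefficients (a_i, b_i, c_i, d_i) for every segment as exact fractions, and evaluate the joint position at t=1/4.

Δ: Δ0=-1, Δ1=5/3, Δ2=-2, Δ3=2, Δ4=-5/2
row 1: diag=8, rhs=16; c'=3/8, d'=2
row 2: denom=8−3·3/8=55/8; d'=(-22−3·2)/(55/8)=-224/55
row 3: denom=4−1·8/55=212/55; d'=(24−1·-224/55)/(212/55)=386/53
row 4: denom=6−1·55/212=1217/212; d'=(-27−1·386/53)/(1217/212)=-7268/1217
back: M4=-7268/1217
back: M3=386/53−55/212·-7268/1217=10749/1217
back: M2=-224/55−8/55·10749/1217=-6520/1217
back: M1=2−3/8·-6520/1217=4879/1217
M: M0=0, M1=4879/1217, M2=-6520/1217, M3=10749/1217, M4=-7268/1217, M5=0
seg 0: a=1, c=M0/2=0, d=(M1−M0)/(6·1)=4879/7302, b=Δ0−h0·(2M0+M1)/6=-12181/7302
seg 1: a=0, c=M1/2=4879/2434, d=(M2−M1)/(6·3)=-11399/21906, b=Δ1−h1·(2M1+M2)/6=1228/3651
seg 2: a=5, c=M2/2=-3260/1217, d=(M3−M2)/(6·1)=17269/7302, b=Δ2−h2·(2M2+M3)/6=-12313/7302
seg 3: a=3, c=M3/2=10749/2434, d=(M4−M3)/(6·1)=-18017/7302, b=Δ3−h3·(2M3+M4)/6=187/3651
seg 4: a=5, c=M4/2=-3634/1217, d=(M5−M4)/(6·2)=1817/3651, b=Δ4−h4·(2M4+M5)/6=10817/7302
t_q=1/4 → seg 0, τ=1/4; S=1+-12181/7302·τ+0·τ²+4879/7302·τ³=92437/155776

  seg 0: a=1 b=-12181/7302 c=0 d=4879/7302
  seg 1: a=0 b=1228/3651 c=4879/2434 d=-11399/21906
  seg 2: a=5 b=-12313/7302 c=-3260/1217 d=17269/7302
  seg 3: a=3 b=187/3651 c=10749/2434 d=-18017/7302
  seg 4: a=5 b=10817/7302 c=-3634/1217 d=1817/3651
S(1/4) = 92437/155776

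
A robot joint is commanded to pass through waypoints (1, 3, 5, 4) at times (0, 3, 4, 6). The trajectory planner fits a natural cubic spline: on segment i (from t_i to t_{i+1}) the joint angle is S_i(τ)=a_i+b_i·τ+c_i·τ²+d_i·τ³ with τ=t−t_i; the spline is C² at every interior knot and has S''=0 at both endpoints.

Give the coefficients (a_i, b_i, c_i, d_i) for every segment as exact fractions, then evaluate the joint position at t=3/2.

  seg 0: a=1 b=-1/282 c=0 d=7/94
  seg 1: a=3 b=283/141 c=63/94 d=-191/282
  seg 2: a=5 b=371/282 c=-64/47 d=32/141
S(3/2) = 937/752

Δ: Δ0=2/3, Δ1=2, Δ2=-1/2
row 1: diag=8, rhs=8; c'=1/8, d'=1
row 2: denom=6−1·1/8=47/8; d'=(-15−1·1)/(47/8)=-128/47
back: M2=-128/47
back: M1=1−1/8·-128/47=63/47
M: M0=0, M1=63/47, M2=-128/47, M3=0
seg 0: a=1, c=M0/2=0, d=(M1−M0)/(6·3)=7/94, b=Δ0−h0·(2M0+M1)/6=-1/282
seg 1: a=3, c=M1/2=63/94, d=(M2−M1)/(6·1)=-191/282, b=Δ1−h1·(2M1+M2)/6=283/141
seg 2: a=5, c=M2/2=-64/47, d=(M3−M2)/(6·2)=32/141, b=Δ2−h2·(2M2+M3)/6=371/282
t_q=3/2 → seg 0, τ=3/2; S=1+-1/282·τ+0·τ²+7/94·τ³=937/752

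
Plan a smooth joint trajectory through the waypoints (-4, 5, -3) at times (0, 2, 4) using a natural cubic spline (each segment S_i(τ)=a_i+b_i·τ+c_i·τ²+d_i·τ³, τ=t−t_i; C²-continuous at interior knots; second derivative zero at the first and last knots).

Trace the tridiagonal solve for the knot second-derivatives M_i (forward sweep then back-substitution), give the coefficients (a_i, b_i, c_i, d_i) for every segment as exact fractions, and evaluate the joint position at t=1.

  seg 0: a=-4 b=53/8 c=0 d=-17/32
  seg 1: a=5 b=1/4 c=-51/16 d=17/32
S(1) = 67/32

Δ: Δ0=9/2, Δ1=-4
row 1: diag=8, rhs=-51; c'=1/4, d'=-51/8
back: M1=-51/8
M: M0=0, M1=-51/8, M2=0
seg 0: a=-4, c=M0/2=0, d=(M1−M0)/(6·2)=-17/32, b=Δ0−h0·(2M0+M1)/6=53/8
seg 1: a=5, c=M1/2=-51/16, d=(M2−M1)/(6·2)=17/32, b=Δ1−h1·(2M1+M2)/6=1/4
t_q=1 → seg 0, τ=1; S=-4+53/8·τ+0·τ²+-17/32·τ³=67/32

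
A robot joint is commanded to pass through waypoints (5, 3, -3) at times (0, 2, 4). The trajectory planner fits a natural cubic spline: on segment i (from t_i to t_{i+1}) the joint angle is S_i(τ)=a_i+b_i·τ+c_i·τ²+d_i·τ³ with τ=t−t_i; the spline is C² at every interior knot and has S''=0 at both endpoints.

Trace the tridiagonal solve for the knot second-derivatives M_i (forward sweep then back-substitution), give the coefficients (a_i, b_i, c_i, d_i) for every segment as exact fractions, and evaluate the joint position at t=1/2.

  seg 0: a=5 b=-1/2 c=0 d=-1/8
  seg 1: a=3 b=-2 c=-3/4 d=1/8
S(1/2) = 303/64

Δ: Δ0=-1, Δ1=-3
row 1: diag=8, rhs=-12; c'=1/4, d'=-3/2
back: M1=-3/2
M: M0=0, M1=-3/2, M2=0
seg 0: a=5, c=M0/2=0, d=(M1−M0)/(6·2)=-1/8, b=Δ0−h0·(2M0+M1)/6=-1/2
seg 1: a=3, c=M1/2=-3/4, d=(M2−M1)/(6·2)=1/8, b=Δ1−h1·(2M1+M2)/6=-2
t_q=1/2 → seg 0, τ=1/2; S=5+-1/2·τ+0·τ²+-1/8·τ³=303/64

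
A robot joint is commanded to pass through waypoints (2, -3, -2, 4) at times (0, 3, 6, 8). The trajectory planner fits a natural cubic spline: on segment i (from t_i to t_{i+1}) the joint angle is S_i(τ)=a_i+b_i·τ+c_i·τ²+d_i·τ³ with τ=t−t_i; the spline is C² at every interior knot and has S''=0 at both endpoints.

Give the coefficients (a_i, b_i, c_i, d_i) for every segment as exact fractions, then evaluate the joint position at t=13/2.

  seg 0: a=2 b=-221/111 c=0 d=4/111
  seg 1: a=-3 b=-113/111 c=12/37 d=14/333
  seg 2: a=-2 b=229/111 c=26/37 d=-13/111
S(13/2) = -239/296

Δ: Δ0=-5/3, Δ1=1/3, Δ2=3
row 1: diag=12, rhs=12; c'=1/4, d'=1
row 2: denom=10−3·1/4=37/4; d'=(16−3·1)/(37/4)=52/37
back: M2=52/37
back: M1=1−1/4·52/37=24/37
M: M0=0, M1=24/37, M2=52/37, M3=0
seg 0: a=2, c=M0/2=0, d=(M1−M0)/(6·3)=4/111, b=Δ0−h0·(2M0+M1)/6=-221/111
seg 1: a=-3, c=M1/2=12/37, d=(M2−M1)/(6·3)=14/333, b=Δ1−h1·(2M1+M2)/6=-113/111
seg 2: a=-2, c=M2/2=26/37, d=(M3−M2)/(6·2)=-13/111, b=Δ2−h2·(2M2+M3)/6=229/111
t_q=13/2 → seg 2, τ=1/2; S=-2+229/111·τ+26/37·τ²+-13/111·τ³=-239/296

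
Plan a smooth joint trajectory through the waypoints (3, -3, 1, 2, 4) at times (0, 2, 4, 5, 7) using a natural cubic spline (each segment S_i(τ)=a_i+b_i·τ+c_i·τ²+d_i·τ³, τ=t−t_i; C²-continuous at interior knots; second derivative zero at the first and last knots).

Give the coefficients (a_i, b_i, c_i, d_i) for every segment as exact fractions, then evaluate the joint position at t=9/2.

  seg 0: a=3 b=-571/128 c=0 d=187/512
  seg 1: a=-3 b=-5/64 c=561/256 d=-295/512
  seg 2: a=1 b=227/128 c=-81/64 d=63/128
  seg 3: a=2 b=23/32 c=27/128 d=-9/256
S(9/2) = 1671/1024

Δ: Δ0=-3, Δ1=2, Δ2=1, Δ3=1
row 1: diag=8, rhs=30; c'=1/4, d'=15/4
row 2: denom=6−2·1/4=11/2; d'=(-6−2·15/4)/(11/2)=-27/11
row 3: denom=6−1·2/11=64/11; d'=(0−1·-27/11)/(64/11)=27/64
back: M3=27/64
back: M2=-27/11−2/11·27/64=-81/32
back: M1=15/4−1/4·-81/32=561/128
M: M0=0, M1=561/128, M2=-81/32, M3=27/64, M4=0
seg 0: a=3, c=M0/2=0, d=(M1−M0)/(6·2)=187/512, b=Δ0−h0·(2M0+M1)/6=-571/128
seg 1: a=-3, c=M1/2=561/256, d=(M2−M1)/(6·2)=-295/512, b=Δ1−h1·(2M1+M2)/6=-5/64
seg 2: a=1, c=M2/2=-81/64, d=(M3−M2)/(6·1)=63/128, b=Δ2−h2·(2M2+M3)/6=227/128
seg 3: a=2, c=M3/2=27/128, d=(M4−M3)/(6·2)=-9/256, b=Δ3−h3·(2M3+M4)/6=23/32
t_q=9/2 → seg 2, τ=1/2; S=1+227/128·τ+-81/64·τ²+63/128·τ³=1671/1024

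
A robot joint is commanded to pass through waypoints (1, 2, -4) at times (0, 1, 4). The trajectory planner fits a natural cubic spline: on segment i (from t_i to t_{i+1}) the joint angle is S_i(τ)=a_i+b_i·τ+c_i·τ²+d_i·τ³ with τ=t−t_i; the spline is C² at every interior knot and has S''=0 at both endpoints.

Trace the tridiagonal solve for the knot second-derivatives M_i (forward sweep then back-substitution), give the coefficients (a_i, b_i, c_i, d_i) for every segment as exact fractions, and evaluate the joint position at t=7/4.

Δ: Δ0=1, Δ1=-2
row 1: diag=8, rhs=-18; c'=3/8, d'=-9/4
back: M1=-9/4
M: M0=0, M1=-9/4, M2=0
seg 0: a=1, c=M0/2=0, d=(M1−M0)/(6·1)=-3/8, b=Δ0−h0·(2M0+M1)/6=11/8
seg 1: a=2, c=M1/2=-9/8, d=(M2−M1)/(6·3)=1/8, b=Δ1−h1·(2M1+M2)/6=1/4
t_q=7/4 → seg 1, τ=3/4; S=2+1/4·τ+-9/8·τ²+1/8·τ³=823/512

  seg 0: a=1 b=11/8 c=0 d=-3/8
  seg 1: a=2 b=1/4 c=-9/8 d=1/8
S(7/4) = 823/512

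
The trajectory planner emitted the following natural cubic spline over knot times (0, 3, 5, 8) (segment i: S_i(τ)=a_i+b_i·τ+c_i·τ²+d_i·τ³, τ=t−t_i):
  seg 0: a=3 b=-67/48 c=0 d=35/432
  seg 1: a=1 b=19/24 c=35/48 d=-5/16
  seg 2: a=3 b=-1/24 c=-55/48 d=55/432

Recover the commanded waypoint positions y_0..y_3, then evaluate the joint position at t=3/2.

y_0 = S_0(0) = a_0 = 3
y_1 = S_1(0) = a_1 = 1
y_2 = S_2(0) = a_2 = 3
y_3 = S_2(3) = -4
t_q=3/2 is in segment 0 (τ=3/2); S_0(τ)=151/128

y_0=3 y_1=1 y_2=3 y_3=-4
S(3/2) = 151/128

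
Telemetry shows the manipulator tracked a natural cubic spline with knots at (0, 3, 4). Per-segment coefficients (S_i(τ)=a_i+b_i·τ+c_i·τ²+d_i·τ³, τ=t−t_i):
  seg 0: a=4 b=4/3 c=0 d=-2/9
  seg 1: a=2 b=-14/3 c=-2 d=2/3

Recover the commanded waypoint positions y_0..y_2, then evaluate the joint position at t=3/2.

y_0=4 y_1=2 y_2=-4
S(3/2) = 21/4

y_0 = S_0(0) = a_0 = 4
y_1 = S_1(0) = a_1 = 2
y_2 = S_1(1) = -4
t_q=3/2 is in segment 0 (τ=3/2); S_0(τ)=21/4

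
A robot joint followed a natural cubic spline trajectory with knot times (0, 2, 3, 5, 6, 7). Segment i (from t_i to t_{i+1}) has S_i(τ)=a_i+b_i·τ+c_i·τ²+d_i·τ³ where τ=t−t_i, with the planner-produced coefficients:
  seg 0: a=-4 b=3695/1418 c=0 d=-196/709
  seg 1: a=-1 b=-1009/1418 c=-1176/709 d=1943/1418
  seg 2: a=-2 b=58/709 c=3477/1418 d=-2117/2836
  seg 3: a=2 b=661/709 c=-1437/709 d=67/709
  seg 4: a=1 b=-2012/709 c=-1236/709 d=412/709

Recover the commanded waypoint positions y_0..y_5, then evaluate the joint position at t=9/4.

y_0 = S_0(0) = a_0 = -4
y_1 = S_1(0) = a_1 = -1
y_2 = S_2(0) = a_2 = -2
y_3 = S_3(0) = a_3 = 2
y_4 = S_4(0) = a_4 = 1
y_5 = S_4(1) = -3
t_q=9/4 is in segment 1 (τ=1/4); S_1(τ)=-114361/90752

y_0=-4 y_1=-1 y_2=-2 y_3=2 y_4=1 y_5=-3
S(9/4) = -114361/90752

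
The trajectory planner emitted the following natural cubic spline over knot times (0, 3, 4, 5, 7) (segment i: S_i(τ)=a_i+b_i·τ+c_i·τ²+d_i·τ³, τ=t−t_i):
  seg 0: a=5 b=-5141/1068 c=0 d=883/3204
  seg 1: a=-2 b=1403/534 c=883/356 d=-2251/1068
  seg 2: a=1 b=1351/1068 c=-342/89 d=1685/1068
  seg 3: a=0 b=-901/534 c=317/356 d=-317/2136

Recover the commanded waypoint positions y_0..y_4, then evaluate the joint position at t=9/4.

y_0=5 y_1=-2 y_2=1 y_3=0 y_4=-1
S(9/4) = -61325/22784

y_0 = S_0(0) = a_0 = 5
y_1 = S_1(0) = a_1 = -2
y_2 = S_2(0) = a_2 = 1
y_3 = S_3(0) = a_3 = 0
y_4 = S_3(2) = -1
t_q=9/4 is in segment 0 (τ=9/4); S_0(τ)=-61325/22784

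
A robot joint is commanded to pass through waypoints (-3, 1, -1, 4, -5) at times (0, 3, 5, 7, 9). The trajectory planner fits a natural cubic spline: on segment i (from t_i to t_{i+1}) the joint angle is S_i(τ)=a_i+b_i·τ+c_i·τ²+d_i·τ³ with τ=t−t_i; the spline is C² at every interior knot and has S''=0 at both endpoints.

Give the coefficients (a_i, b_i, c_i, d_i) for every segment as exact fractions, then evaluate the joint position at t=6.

Δ: Δ0=4/3, Δ1=-1, Δ2=5/2, Δ3=-9/2
row 1: diag=10, rhs=-14; c'=1/5, d'=-7/5
row 2: denom=8−2·1/5=38/5; d'=(21−2·-7/5)/(38/5)=119/38
row 3: denom=8−2·5/19=142/19; d'=(-42−2·119/38)/(142/19)=-917/142
back: M3=-917/142
back: M2=119/38−5/19·-917/142=343/71
back: M1=-7/5−1/5·343/71=-168/71
M: M0=0, M1=-168/71, M2=343/71, M3=-917/142, M4=0
seg 0: a=-3, c=M0/2=0, d=(M1−M0)/(6·3)=-28/213, b=Δ0−h0·(2M0+M1)/6=536/213
seg 1: a=1, c=M1/2=-84/71, d=(M2−M1)/(6·2)=511/852, b=Δ1−h1·(2M1+M2)/6=-220/213
seg 2: a=-1, c=M2/2=343/142, d=(M3−M2)/(6·2)=-1603/1704, b=Δ2−h2·(2M2+M3)/6=305/213
seg 3: a=4, c=M3/2=-917/284, d=(M4−M3)/(6·2)=917/1704, b=Δ3−h3·(2M3+M4)/6=-83/426
t_q=6 → seg 2, τ=1; S=-1+305/213·τ+343/142·τ²+-1603/1704·τ³=1083/568

  seg 0: a=-3 b=536/213 c=0 d=-28/213
  seg 1: a=1 b=-220/213 c=-84/71 d=511/852
  seg 2: a=-1 b=305/213 c=343/142 d=-1603/1704
  seg 3: a=4 b=-83/426 c=-917/284 d=917/1704
S(6) = 1083/568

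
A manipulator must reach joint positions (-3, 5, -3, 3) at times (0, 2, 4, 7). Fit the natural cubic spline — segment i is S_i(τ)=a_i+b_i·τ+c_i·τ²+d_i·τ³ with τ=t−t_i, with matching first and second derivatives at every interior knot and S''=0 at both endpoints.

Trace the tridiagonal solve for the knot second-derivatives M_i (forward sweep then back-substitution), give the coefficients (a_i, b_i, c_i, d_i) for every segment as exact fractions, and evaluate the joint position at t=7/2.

  seg 0: a=-3 b=122/19 c=0 d=-23/38
  seg 1: a=5 b=-16/19 c=-69/19 d=39/38
  seg 2: a=-3 b=-58/19 c=48/19 d=-16/57
S(7/2) = -295/304

Δ: Δ0=4, Δ1=-4, Δ2=2
row 1: diag=8, rhs=-48; c'=1/4, d'=-6
row 2: denom=10−2·1/4=19/2; d'=(36−2·-6)/(19/2)=96/19
back: M2=96/19
back: M1=-6−1/4·96/19=-138/19
M: M0=0, M1=-138/19, M2=96/19, M3=0
seg 0: a=-3, c=M0/2=0, d=(M1−M0)/(6·2)=-23/38, b=Δ0−h0·(2M0+M1)/6=122/19
seg 1: a=5, c=M1/2=-69/19, d=(M2−M1)/(6·2)=39/38, b=Δ1−h1·(2M1+M2)/6=-16/19
seg 2: a=-3, c=M2/2=48/19, d=(M3−M2)/(6·3)=-16/57, b=Δ2−h2·(2M2+M3)/6=-58/19
t_q=7/2 → seg 1, τ=3/2; S=5+-16/19·τ+-69/19·τ²+39/38·τ³=-295/304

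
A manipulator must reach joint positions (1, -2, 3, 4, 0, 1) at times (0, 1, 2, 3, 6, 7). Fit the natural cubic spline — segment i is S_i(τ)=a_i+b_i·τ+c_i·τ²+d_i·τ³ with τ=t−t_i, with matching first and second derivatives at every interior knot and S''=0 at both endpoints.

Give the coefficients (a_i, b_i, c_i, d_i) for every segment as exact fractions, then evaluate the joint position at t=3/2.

  seg 0: a=1 b=-12808/2379 c=0 d=5671/2379
  seg 1: a=-2 b=4205/2379 c=5671/793 d=-9323/2379
  seg 2: a=3 b=10262/2379 c=-3652/793 d=3073/2379
  seg 3: a=4 b=-187/183 c=-579/793 d=1490/7137
  seg 4: a=0 b=557/2379 c=911/793 d=-911/2379
S(3/2) = 1153/6344

Δ: Δ0=-3, Δ1=5, Δ2=1, Δ3=-4/3, Δ4=1
row 1: diag=4, rhs=48; c'=1/4, d'=12
row 2: denom=4−1·1/4=15/4; d'=(-24−1·12)/(15/4)=-48/5
row 3: denom=8−1·4/15=116/15; d'=(-14−1·-48/5)/(116/15)=-33/58
row 4: denom=8−3·45/116=793/116; d'=(14−3·-33/58)/(793/116)=1822/793
back: M4=1822/793
back: M3=-33/58−45/116·1822/793=-1158/793
back: M2=-48/5−4/15·-1158/793=-7304/793
back: M1=12−1/4·-7304/793=11342/793
M: M0=0, M1=11342/793, M2=-7304/793, M3=-1158/793, M4=1822/793, M5=0
seg 0: a=1, c=M0/2=0, d=(M1−M0)/(6·1)=5671/2379, b=Δ0−h0·(2M0+M1)/6=-12808/2379
seg 1: a=-2, c=M1/2=5671/793, d=(M2−M1)/(6·1)=-9323/2379, b=Δ1−h1·(2M1+M2)/6=4205/2379
seg 2: a=3, c=M2/2=-3652/793, d=(M3−M2)/(6·1)=3073/2379, b=Δ2−h2·(2M2+M3)/6=10262/2379
seg 3: a=4, c=M3/2=-579/793, d=(M4−M3)/(6·3)=1490/7137, b=Δ3−h3·(2M3+M4)/6=-187/183
seg 4: a=0, c=M4/2=911/793, d=(M5−M4)/(6·1)=-911/2379, b=Δ4−h4·(2M4+M5)/6=557/2379
t_q=3/2 → seg 1, τ=1/2; S=-2+4205/2379·τ+5671/793·τ²+-9323/2379·τ³=1153/6344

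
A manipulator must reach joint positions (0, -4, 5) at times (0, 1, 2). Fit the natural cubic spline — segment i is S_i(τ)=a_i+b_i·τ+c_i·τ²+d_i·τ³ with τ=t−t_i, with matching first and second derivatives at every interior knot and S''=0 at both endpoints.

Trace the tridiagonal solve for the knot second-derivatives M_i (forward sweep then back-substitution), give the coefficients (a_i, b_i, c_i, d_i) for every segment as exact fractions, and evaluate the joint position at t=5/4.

  seg 0: a=0 b=-29/4 c=0 d=13/4
  seg 1: a=-4 b=5/2 c=39/4 d=-13/4
S(5/4) = -721/256

Δ: Δ0=-4, Δ1=9
row 1: diag=4, rhs=78; c'=1/4, d'=39/2
back: M1=39/2
M: M0=0, M1=39/2, M2=0
seg 0: a=0, c=M0/2=0, d=(M1−M0)/(6·1)=13/4, b=Δ0−h0·(2M0+M1)/6=-29/4
seg 1: a=-4, c=M1/2=39/4, d=(M2−M1)/(6·1)=-13/4, b=Δ1−h1·(2M1+M2)/6=5/2
t_q=5/4 → seg 1, τ=1/4; S=-4+5/2·τ+39/4·τ²+-13/4·τ³=-721/256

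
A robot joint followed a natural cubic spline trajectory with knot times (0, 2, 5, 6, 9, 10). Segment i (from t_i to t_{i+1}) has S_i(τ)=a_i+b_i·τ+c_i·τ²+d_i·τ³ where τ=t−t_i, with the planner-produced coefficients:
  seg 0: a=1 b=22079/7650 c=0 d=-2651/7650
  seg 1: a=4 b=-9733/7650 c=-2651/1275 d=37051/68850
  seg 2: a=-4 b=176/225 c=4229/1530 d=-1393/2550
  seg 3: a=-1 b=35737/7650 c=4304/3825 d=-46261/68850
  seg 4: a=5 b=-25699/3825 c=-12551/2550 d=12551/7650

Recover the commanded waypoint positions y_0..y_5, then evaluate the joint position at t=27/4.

y_0=1 y_1=4 y_2=-4 y_3=-1 y_4=5 y_5=-5
S(27/4) = 155209/54400

y_0 = S_0(0) = a_0 = 1
y_1 = S_1(0) = a_1 = 4
y_2 = S_2(0) = a_2 = -4
y_3 = S_3(0) = a_3 = -1
y_4 = S_4(0) = a_4 = 5
y_5 = S_4(1) = -5
t_q=27/4 is in segment 3 (τ=3/4); S_3(τ)=155209/54400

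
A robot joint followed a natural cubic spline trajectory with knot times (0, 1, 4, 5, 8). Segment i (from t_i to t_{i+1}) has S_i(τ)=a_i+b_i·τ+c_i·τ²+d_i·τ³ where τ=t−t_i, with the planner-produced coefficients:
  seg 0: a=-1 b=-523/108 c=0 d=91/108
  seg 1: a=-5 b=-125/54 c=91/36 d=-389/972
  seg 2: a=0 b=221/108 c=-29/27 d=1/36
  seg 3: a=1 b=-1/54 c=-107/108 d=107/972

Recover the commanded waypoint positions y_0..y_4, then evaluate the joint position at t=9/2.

y_0=-1 y_1=-5 y_2=0 y_3=1 y_4=-5
S(9/2) = 655/864

y_0 = S_0(0) = a_0 = -1
y_1 = S_1(0) = a_1 = -5
y_2 = S_2(0) = a_2 = 0
y_3 = S_3(0) = a_3 = 1
y_4 = S_3(3) = -5
t_q=9/2 is in segment 2 (τ=1/2); S_2(τ)=655/864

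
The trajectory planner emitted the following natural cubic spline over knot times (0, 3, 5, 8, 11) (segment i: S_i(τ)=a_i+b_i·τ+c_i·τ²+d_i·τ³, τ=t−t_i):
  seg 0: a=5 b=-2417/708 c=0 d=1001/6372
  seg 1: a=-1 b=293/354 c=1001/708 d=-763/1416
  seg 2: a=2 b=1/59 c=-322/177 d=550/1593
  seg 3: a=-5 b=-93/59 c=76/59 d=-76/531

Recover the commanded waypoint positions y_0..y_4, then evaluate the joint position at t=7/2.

y_0=5 y_1=-1 y_2=2 y_3=-5 y_4=-2
S(7/2) = -1133/3776

y_0 = S_0(0) = a_0 = 5
y_1 = S_1(0) = a_1 = -1
y_2 = S_2(0) = a_2 = 2
y_3 = S_3(0) = a_3 = -5
y_4 = S_3(3) = -2
t_q=7/2 is in segment 1 (τ=1/2); S_1(τ)=-1133/3776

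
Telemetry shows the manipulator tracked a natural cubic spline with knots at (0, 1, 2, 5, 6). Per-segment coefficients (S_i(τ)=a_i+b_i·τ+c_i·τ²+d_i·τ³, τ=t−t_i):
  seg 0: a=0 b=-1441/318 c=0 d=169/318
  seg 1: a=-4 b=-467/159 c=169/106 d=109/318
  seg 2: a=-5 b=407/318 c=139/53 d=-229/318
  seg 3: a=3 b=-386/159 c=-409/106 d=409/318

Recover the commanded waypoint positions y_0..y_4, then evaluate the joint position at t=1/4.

y_0 = S_0(0) = a_0 = 0
y_1 = S_1(0) = a_1 = -4
y_2 = S_2(0) = a_2 = -5
y_3 = S_3(0) = a_3 = 3
y_4 = S_3(1) = -2
t_q=1/4 is in segment 0 (τ=1/4); S_0(τ)=-7629/6784

y_0=0 y_1=-4 y_2=-5 y_3=3 y_4=-2
S(1/4) = -7629/6784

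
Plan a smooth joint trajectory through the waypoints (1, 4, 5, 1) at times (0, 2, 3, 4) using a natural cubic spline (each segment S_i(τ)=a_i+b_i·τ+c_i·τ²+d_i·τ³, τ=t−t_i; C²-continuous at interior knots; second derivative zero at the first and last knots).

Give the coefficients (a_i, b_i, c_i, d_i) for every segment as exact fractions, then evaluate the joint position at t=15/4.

Δ: Δ0=3/2, Δ1=1, Δ2=-4
row 1: diag=6, rhs=-3; c'=1/6, d'=-1/2
row 2: denom=4−1·1/6=23/6; d'=(-30−1·-1/2)/(23/6)=-177/23
back: M2=-177/23
back: M1=-1/2−1/6·-177/23=18/23
M: M0=0, M1=18/23, M2=-177/23, M3=0
seg 0: a=1, c=M0/2=0, d=(M1−M0)/(6·2)=3/46, b=Δ0−h0·(2M0+M1)/6=57/46
seg 1: a=4, c=M1/2=9/23, d=(M2−M1)/(6·1)=-65/46, b=Δ1−h1·(2M1+M2)/6=93/46
seg 2: a=5, c=M2/2=-177/46, d=(M3−M2)/(6·1)=59/46, b=Δ2−h2·(2M2+M3)/6=-33/23
t_q=15/4 → seg 2, τ=3/4; S=5+-33/23·τ+-177/46·τ²+59/46·τ³=6773/2944

  seg 0: a=1 b=57/46 c=0 d=3/46
  seg 1: a=4 b=93/46 c=9/23 d=-65/46
  seg 2: a=5 b=-33/23 c=-177/46 d=59/46
S(15/4) = 6773/2944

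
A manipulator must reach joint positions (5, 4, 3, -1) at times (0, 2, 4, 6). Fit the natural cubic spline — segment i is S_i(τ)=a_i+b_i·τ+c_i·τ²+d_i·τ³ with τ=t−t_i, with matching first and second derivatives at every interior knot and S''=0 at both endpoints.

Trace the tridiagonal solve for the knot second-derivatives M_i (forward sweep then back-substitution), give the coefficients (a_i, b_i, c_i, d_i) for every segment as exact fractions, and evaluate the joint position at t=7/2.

Δ: Δ0=-1/2, Δ1=-1/2, Δ2=-2
row 1: diag=8, rhs=0; c'=1/4, d'=0
row 2: denom=8−2·1/4=15/2; d'=(-9−2·0)/(15/2)=-6/5
back: M2=-6/5
back: M1=0−1/4·-6/5=3/10
M: M0=0, M1=3/10, M2=-6/5, M3=0
seg 0: a=5, c=M0/2=0, d=(M1−M0)/(6·2)=1/40, b=Δ0−h0·(2M0+M1)/6=-3/5
seg 1: a=4, c=M1/2=3/20, d=(M2−M1)/(6·2)=-1/8, b=Δ1−h1·(2M1+M2)/6=-3/10
seg 2: a=3, c=M2/2=-3/5, d=(M3−M2)/(6·2)=1/10, b=Δ2−h2·(2M2+M3)/6=-6/5
t_q=7/2 → seg 1, τ=3/2; S=4+-3/10·τ+3/20·τ²+-1/8·τ³=1109/320

  seg 0: a=5 b=-3/5 c=0 d=1/40
  seg 1: a=4 b=-3/10 c=3/20 d=-1/8
  seg 2: a=3 b=-6/5 c=-3/5 d=1/10
S(7/2) = 1109/320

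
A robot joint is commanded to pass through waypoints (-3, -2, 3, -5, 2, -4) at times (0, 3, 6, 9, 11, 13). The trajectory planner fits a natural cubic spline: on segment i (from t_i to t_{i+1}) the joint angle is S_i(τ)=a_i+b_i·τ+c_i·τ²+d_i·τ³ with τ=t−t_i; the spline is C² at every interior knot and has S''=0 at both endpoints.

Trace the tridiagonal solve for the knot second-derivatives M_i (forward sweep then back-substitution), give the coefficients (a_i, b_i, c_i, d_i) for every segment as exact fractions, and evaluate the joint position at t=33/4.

  seg 0: a=-3 b=-1625/3132 c=0 d=2669/28188
  seg 1: a=-2 b=3191/1566 c=2669/3132 d=-9169/28188
  seg 2: a=3 b=-5111/3132 c=-1625/783 d=16259/28188
  seg 3: a=-5 b=2333/1566 c=3253/1044 d=-6611/6264
  seg 4: a=2 b=1009/783 c=-1679/522 d=1679/3132
S(33/4) = -102629/22272

Δ: Δ0=1/3, Δ1=5/3, Δ2=-8/3, Δ3=7/2, Δ4=-3
row 1: diag=12, rhs=8; c'=1/4, d'=2/3
row 2: denom=12−3·1/4=45/4; d'=(-26−3·2/3)/(45/4)=-112/45
row 3: denom=10−3·4/15=46/5; d'=(37−3·-112/45)/(46/5)=29/6
row 4: denom=8−2·5/23=174/23; d'=(-39−2·29/6)/(174/23)=-1679/261
back: M4=-1679/261
back: M3=29/6−5/23·-1679/261=3253/522
back: M2=-112/45−4/15·3253/522=-3250/783
back: M1=2/3−1/4·-3250/783=2669/1566
M: M0=0, M1=2669/1566, M2=-3250/783, M3=3253/522, M4=-1679/261, M5=0
seg 0: a=-3, c=M0/2=0, d=(M1−M0)/(6·3)=2669/28188, b=Δ0−h0·(2M0+M1)/6=-1625/3132
seg 1: a=-2, c=M1/2=2669/3132, d=(M2−M1)/(6·3)=-9169/28188, b=Δ1−h1·(2M1+M2)/6=3191/1566
seg 2: a=3, c=M2/2=-1625/783, d=(M3−M2)/(6·3)=16259/28188, b=Δ2−h2·(2M2+M3)/6=-5111/3132
seg 3: a=-5, c=M3/2=3253/1044, d=(M4−M3)/(6·2)=-6611/6264, b=Δ3−h3·(2M3+M4)/6=2333/1566
seg 4: a=2, c=M4/2=-1679/522, d=(M5−M4)/(6·2)=1679/3132, b=Δ4−h4·(2M4+M5)/6=1009/783
t_q=33/4 → seg 2, τ=9/4; S=3+-5111/3132·τ+-1625/783·τ²+16259/28188·τ³=-102629/22272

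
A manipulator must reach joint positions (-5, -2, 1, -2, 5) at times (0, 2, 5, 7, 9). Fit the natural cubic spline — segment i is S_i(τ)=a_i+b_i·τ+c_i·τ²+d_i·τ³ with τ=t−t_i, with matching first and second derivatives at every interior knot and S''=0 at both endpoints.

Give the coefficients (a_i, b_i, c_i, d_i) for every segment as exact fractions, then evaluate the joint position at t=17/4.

  seg 0: a=-5 b=58/43 c=0 d=13/344
  seg 1: a=-2 b=155/86 c=39/172 d=-85/516
  seg 2: a=1 b=-221/172 c=-54/43 d=395/688
  seg 3: a=-2 b=25/43 c=753/344 d=-251/688
S(17/4) = 14605/11008

Δ: Δ0=3/2, Δ1=1, Δ2=-3/2, Δ3=7/2
row 1: diag=10, rhs=-3; c'=3/10, d'=-3/10
row 2: denom=10−3·3/10=91/10; d'=(-15−3·-3/10)/(91/10)=-141/91
row 3: denom=8−2·20/91=688/91; d'=(30−2·-141/91)/(688/91)=753/172
back: M3=753/172
back: M2=-141/91−20/91·753/172=-108/43
back: M1=-3/10−3/10·-108/43=39/86
M: M0=0, M1=39/86, M2=-108/43, M3=753/172, M4=0
seg 0: a=-5, c=M0/2=0, d=(M1−M0)/(6·2)=13/344, b=Δ0−h0·(2M0+M1)/6=58/43
seg 1: a=-2, c=M1/2=39/172, d=(M2−M1)/(6·3)=-85/516, b=Δ1−h1·(2M1+M2)/6=155/86
seg 2: a=1, c=M2/2=-54/43, d=(M3−M2)/(6·2)=395/688, b=Δ2−h2·(2M2+M3)/6=-221/172
seg 3: a=-2, c=M3/2=753/344, d=(M4−M3)/(6·2)=-251/688, b=Δ3−h3·(2M3+M4)/6=25/43
t_q=17/4 → seg 1, τ=9/4; S=-2+155/86·τ+39/172·τ²+-85/516·τ³=14605/11008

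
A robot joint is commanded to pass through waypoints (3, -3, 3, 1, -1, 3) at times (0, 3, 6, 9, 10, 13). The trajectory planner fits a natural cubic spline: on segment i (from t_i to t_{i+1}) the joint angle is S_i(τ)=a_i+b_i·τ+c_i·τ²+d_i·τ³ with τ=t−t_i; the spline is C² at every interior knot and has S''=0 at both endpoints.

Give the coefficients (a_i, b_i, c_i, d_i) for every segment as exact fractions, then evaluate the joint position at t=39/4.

Δ: Δ0=-2, Δ1=2, Δ2=-2/3, Δ3=-2, Δ4=4/3
row 1: diag=12, rhs=24; c'=1/4, d'=2
row 2: denom=12−3·1/4=45/4; d'=(-16−3·2)/(45/4)=-88/45
row 3: denom=8−3·4/15=36/5; d'=(-8−3·-88/45)/(36/5)=-8/27
row 4: denom=8−1·5/36=283/36; d'=(20−1·-8/27)/(283/36)=2192/849
back: M4=2192/849
back: M3=-8/27−5/36·2192/849=-556/849
back: M2=-88/45−4/15·-556/849=-504/283
back: M1=2−1/4·-504/283=692/283
M: M0=0, M1=692/283, M2=-504/283, M3=-556/849, M4=2192/849, M5=0
seg 0: a=3, c=M0/2=0, d=(M1−M0)/(6·3)=346/2547, b=Δ0−h0·(2M0+M1)/6=-912/283
seg 1: a=-3, c=M1/2=346/283, d=(M2−M1)/(6·3)=-598/2547, b=Δ1−h1·(2M1+M2)/6=126/283
seg 2: a=3, c=M2/2=-252/283, d=(M3−M2)/(6·3)=478/7641, b=Δ2−h2·(2M2+M3)/6=408/283
seg 3: a=1, c=M3/2=-278/849, d=(M4−M3)/(6·1)=458/849, b=Δ3−h3·(2M3+M4)/6=-626/283
seg 4: a=-1, c=M4/2=1096/849, d=(M5−M4)/(6·3)=-1096/7641, b=Δ4−h4·(2M4+M5)/6=-1060/849
t_q=39/4 → seg 3, τ=3/4; S=1+-626/283·τ+-278/849·τ²+458/849·τ³=-5575/9056

  seg 0: a=3 b=-912/283 c=0 d=346/2547
  seg 1: a=-3 b=126/283 c=346/283 d=-598/2547
  seg 2: a=3 b=408/283 c=-252/283 d=478/7641
  seg 3: a=1 b=-626/283 c=-278/849 d=458/849
  seg 4: a=-1 b=-1060/849 c=1096/849 d=-1096/7641
S(39/4) = -5575/9056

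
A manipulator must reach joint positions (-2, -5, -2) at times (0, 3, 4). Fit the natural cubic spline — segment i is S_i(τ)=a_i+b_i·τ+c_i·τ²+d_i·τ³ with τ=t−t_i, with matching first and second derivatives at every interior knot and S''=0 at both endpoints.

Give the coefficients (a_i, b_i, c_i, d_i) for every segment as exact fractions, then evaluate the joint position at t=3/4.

  seg 0: a=-2 b=-5/2 c=0 d=1/6
  seg 1: a=-5 b=2 c=3/2 d=-1/2
S(3/4) = -487/128

Δ: Δ0=-1, Δ1=3
row 1: diag=8, rhs=24; c'=1/8, d'=3
back: M1=3
M: M0=0, M1=3, M2=0
seg 0: a=-2, c=M0/2=0, d=(M1−M0)/(6·3)=1/6, b=Δ0−h0·(2M0+M1)/6=-5/2
seg 1: a=-5, c=M1/2=3/2, d=(M2−M1)/(6·1)=-1/2, b=Δ1−h1·(2M1+M2)/6=2
t_q=3/4 → seg 0, τ=3/4; S=-2+-5/2·τ+0·τ²+1/6·τ³=-487/128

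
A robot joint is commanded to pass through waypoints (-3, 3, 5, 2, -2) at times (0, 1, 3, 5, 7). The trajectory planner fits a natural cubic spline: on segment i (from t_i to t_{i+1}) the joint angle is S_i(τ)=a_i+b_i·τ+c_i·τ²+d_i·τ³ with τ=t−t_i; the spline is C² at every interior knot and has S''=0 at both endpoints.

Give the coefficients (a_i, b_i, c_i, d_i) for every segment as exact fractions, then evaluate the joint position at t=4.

Δ: Δ0=6, Δ1=1, Δ2=-3/2, Δ3=-2
row 1: diag=6, rhs=-30; c'=1/3, d'=-5
row 2: denom=8−2·1/3=22/3; d'=(-15−2·-5)/(22/3)=-15/22
row 3: denom=8−2·3/11=82/11; d'=(-3−2·-15/22)/(82/11)=-9/41
back: M3=-9/41
back: M2=-15/22−3/11·-9/41=-51/82
back: M1=-5−1/3·-51/82=-393/82
M: M0=0, M1=-393/82, M2=-51/82, M3=-9/41, M4=0
seg 0: a=-3, c=M0/2=0, d=(M1−M0)/(6·1)=-131/164, b=Δ0−h0·(2M0+M1)/6=1115/164
seg 1: a=3, c=M1/2=-393/164, d=(M2−M1)/(6·2)=57/164, b=Δ1−h1·(2M1+M2)/6=361/82
seg 2: a=5, c=M2/2=-51/164, d=(M3−M2)/(6·2)=11/328, b=Δ2−h2·(2M2+M3)/6=-83/82
seg 3: a=2, c=M3/2=-9/82, d=(M4−M3)/(6·2)=3/164, b=Δ3−h3·(2M3+M4)/6=-76/41
t_q=4 → seg 2, τ=1; S=5+-83/82·τ+-51/164·τ²+11/328·τ³=1217/328

  seg 0: a=-3 b=1115/164 c=0 d=-131/164
  seg 1: a=3 b=361/82 c=-393/164 d=57/164
  seg 2: a=5 b=-83/82 c=-51/164 d=11/328
  seg 3: a=2 b=-76/41 c=-9/82 d=3/164
S(4) = 1217/328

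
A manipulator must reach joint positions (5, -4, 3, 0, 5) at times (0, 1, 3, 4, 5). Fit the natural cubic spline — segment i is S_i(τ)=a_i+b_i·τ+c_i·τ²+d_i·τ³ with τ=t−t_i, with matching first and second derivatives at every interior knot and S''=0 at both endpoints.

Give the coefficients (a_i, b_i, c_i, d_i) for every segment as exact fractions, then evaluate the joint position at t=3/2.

  seg 0: a=5 b=-2907/244 c=0 d=711/244
  seg 1: a=-4 b=-387/122 c=2133/244 d=-1319/488
  seg 2: a=3 b=-39/61 c=-456/61 d=312/61
  seg 3: a=0 b=-15/61 c=480/61 d=-160/61
S(3/2) = -14595/3904

Δ: Δ0=-9, Δ1=7/2, Δ2=-3, Δ3=5
row 1: diag=6, rhs=75; c'=1/3, d'=25/2
row 2: denom=6−2·1/3=16/3; d'=(-39−2·25/2)/(16/3)=-12
row 3: denom=4−1·3/16=61/16; d'=(48−1·-12)/(61/16)=960/61
back: M3=960/61
back: M2=-12−3/16·960/61=-912/61
back: M1=25/2−1/3·-912/61=2133/122
M: M0=0, M1=2133/122, M2=-912/61, M3=960/61, M4=0
seg 0: a=5, c=M0/2=0, d=(M1−M0)/(6·1)=711/244, b=Δ0−h0·(2M0+M1)/6=-2907/244
seg 1: a=-4, c=M1/2=2133/244, d=(M2−M1)/(6·2)=-1319/488, b=Δ1−h1·(2M1+M2)/6=-387/122
seg 2: a=3, c=M2/2=-456/61, d=(M3−M2)/(6·1)=312/61, b=Δ2−h2·(2M2+M3)/6=-39/61
seg 3: a=0, c=M3/2=480/61, d=(M4−M3)/(6·1)=-160/61, b=Δ3−h3·(2M3+M4)/6=-15/61
t_q=3/2 → seg 1, τ=1/2; S=-4+-387/122·τ+2133/244·τ²+-1319/488·τ³=-14595/3904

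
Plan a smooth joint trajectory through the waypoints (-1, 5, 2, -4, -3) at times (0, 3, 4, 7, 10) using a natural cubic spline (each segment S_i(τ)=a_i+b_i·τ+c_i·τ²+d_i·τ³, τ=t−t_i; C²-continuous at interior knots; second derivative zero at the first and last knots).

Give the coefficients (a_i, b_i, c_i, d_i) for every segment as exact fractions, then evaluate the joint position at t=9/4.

Δ: Δ0=2, Δ1=-3, Δ2=-2, Δ3=1/3
row 1: diag=8, rhs=-30; c'=1/8, d'=-15/4
row 2: denom=8−1·1/8=63/8; d'=(6−1·-15/4)/(63/8)=26/21
row 3: denom=12−3·8/21=76/7; d'=(14−3·26/21)/(76/7)=18/19
back: M3=18/19
back: M2=26/21−8/21·18/19=50/57
back: M1=-15/4−1/8·50/57=-220/57
M: M0=0, M1=-220/57, M2=50/57, M3=18/19, M4=0
seg 0: a=-1, c=M0/2=0, d=(M1−M0)/(6·3)=-110/513, b=Δ0−h0·(2M0+M1)/6=224/57
seg 1: a=5, c=M1/2=-110/57, d=(M2−M1)/(6·1)=15/19, b=Δ1−h1·(2M1+M2)/6=-106/57
seg 2: a=2, c=M2/2=25/57, d=(M3−M2)/(6·3)=2/513, b=Δ2−h2·(2M2+M3)/6=-191/57
seg 3: a=-4, c=M3/2=9/19, d=(M4−M3)/(6·3)=-1/19, b=Δ3−h3·(2M3+M4)/6=-35/57
t_q=9/4 → seg 0, τ=9/4; S=-1+224/57·τ+0·τ²+-110/513·τ³=3283/608

  seg 0: a=-1 b=224/57 c=0 d=-110/513
  seg 1: a=5 b=-106/57 c=-110/57 d=15/19
  seg 2: a=2 b=-191/57 c=25/57 d=2/513
  seg 3: a=-4 b=-35/57 c=9/19 d=-1/19
S(9/4) = 3283/608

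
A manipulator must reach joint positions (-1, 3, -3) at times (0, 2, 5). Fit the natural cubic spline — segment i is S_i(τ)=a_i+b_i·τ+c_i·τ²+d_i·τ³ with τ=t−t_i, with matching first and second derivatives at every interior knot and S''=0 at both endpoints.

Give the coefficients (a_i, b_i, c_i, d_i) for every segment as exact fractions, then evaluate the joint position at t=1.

  seg 0: a=-1 b=14/5 c=0 d=-1/5
  seg 1: a=3 b=2/5 c=-6/5 d=2/15
S(1) = 8/5

Δ: Δ0=2, Δ1=-2
row 1: diag=10, rhs=-24; c'=3/10, d'=-12/5
back: M1=-12/5
M: M0=0, M1=-12/5, M2=0
seg 0: a=-1, c=M0/2=0, d=(M1−M0)/(6·2)=-1/5, b=Δ0−h0·(2M0+M1)/6=14/5
seg 1: a=3, c=M1/2=-6/5, d=(M2−M1)/(6·3)=2/15, b=Δ1−h1·(2M1+M2)/6=2/5
t_q=1 → seg 0, τ=1; S=-1+14/5·τ+0·τ²+-1/5·τ³=8/5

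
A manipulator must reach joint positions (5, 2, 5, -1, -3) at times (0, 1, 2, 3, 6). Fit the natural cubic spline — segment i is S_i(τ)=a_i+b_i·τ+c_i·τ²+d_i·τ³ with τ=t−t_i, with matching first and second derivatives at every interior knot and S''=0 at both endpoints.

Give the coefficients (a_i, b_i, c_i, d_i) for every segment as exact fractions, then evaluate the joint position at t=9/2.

Δ: Δ0=-3, Δ1=3, Δ2=-6, Δ3=-2/3
row 1: diag=4, rhs=36; c'=1/4, d'=9
row 2: denom=4−1·1/4=15/4; d'=(-54−1·9)/(15/4)=-84/5
row 3: denom=8−1·4/15=116/15; d'=(32−1·-84/5)/(116/15)=183/29
back: M3=183/29
back: M2=-84/5−4/15·183/29=-536/29
back: M1=9−1/4·-536/29=395/29
M: M0=0, M1=395/29, M2=-536/29, M3=183/29, M4=0
seg 0: a=5, c=M0/2=0, d=(M1−M0)/(6·1)=395/174, b=Δ0−h0·(2M0+M1)/6=-917/174
seg 1: a=2, c=M1/2=395/58, d=(M2−M1)/(6·1)=-931/174, b=Δ1−h1·(2M1+M2)/6=134/87
seg 2: a=5, c=M2/2=-268/29, d=(M3−M2)/(6·1)=719/174, b=Δ2−h2·(2M2+M3)/6=-155/174
seg 3: a=-1, c=M3/2=183/58, d=(M4−M3)/(6·3)=-61/174, b=Δ3−h3·(2M3+M4)/6=-607/87
t_q=9/2 → seg 3, τ=3/2; S=-1+-607/87·τ+183/58·τ²+-61/174·τ³=-2575/464

  seg 0: a=5 b=-917/174 c=0 d=395/174
  seg 1: a=2 b=134/87 c=395/58 d=-931/174
  seg 2: a=5 b=-155/174 c=-268/29 d=719/174
  seg 3: a=-1 b=-607/87 c=183/58 d=-61/174
S(9/2) = -2575/464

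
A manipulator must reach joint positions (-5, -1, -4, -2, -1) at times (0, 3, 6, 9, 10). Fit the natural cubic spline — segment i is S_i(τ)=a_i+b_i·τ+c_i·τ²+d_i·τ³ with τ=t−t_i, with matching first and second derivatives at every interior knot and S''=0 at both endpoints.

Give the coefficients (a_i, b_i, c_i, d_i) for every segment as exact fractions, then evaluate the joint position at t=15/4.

  seg 0: a=-5 b=56/27 c=0 d=-20/243
  seg 1: a=-1 b=-4/27 c=-20/27 d=37/243
  seg 2: a=-4 b=-13/27 c=17/27 d=-20/243
  seg 3: a=-2 b=29/27 c=-1/9 d=1/27
S(15/4) = -281/192

Δ: Δ0=4/3, Δ1=-1, Δ2=2/3, Δ3=1
row 1: diag=12, rhs=-14; c'=1/4, d'=-7/6
row 2: denom=12−3·1/4=45/4; d'=(10−3·-7/6)/(45/4)=6/5
row 3: denom=8−3·4/15=36/5; d'=(2−3·6/5)/(36/5)=-2/9
back: M3=-2/9
back: M2=6/5−4/15·-2/9=34/27
back: M1=-7/6−1/4·34/27=-40/27
M: M0=0, M1=-40/27, M2=34/27, M3=-2/9, M4=0
seg 0: a=-5, c=M0/2=0, d=(M1−M0)/(6·3)=-20/243, b=Δ0−h0·(2M0+M1)/6=56/27
seg 1: a=-1, c=M1/2=-20/27, d=(M2−M1)/(6·3)=37/243, b=Δ1−h1·(2M1+M2)/6=-4/27
seg 2: a=-4, c=M2/2=17/27, d=(M3−M2)/(6·3)=-20/243, b=Δ2−h2·(2M2+M3)/6=-13/27
seg 3: a=-2, c=M3/2=-1/9, d=(M4−M3)/(6·1)=1/27, b=Δ3−h3·(2M3+M4)/6=29/27
t_q=15/4 → seg 1, τ=3/4; S=-1+-4/27·τ+-20/27·τ²+37/243·τ³=-281/192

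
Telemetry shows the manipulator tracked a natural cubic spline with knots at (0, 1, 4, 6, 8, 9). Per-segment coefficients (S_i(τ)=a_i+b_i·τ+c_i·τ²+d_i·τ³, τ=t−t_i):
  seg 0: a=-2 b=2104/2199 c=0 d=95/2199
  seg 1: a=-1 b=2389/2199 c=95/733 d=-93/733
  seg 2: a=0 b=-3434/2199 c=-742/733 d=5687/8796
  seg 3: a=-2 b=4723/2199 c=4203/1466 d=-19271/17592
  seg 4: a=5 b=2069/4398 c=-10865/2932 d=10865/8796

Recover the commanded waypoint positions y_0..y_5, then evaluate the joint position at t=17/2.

y_0 = S_0(0) = a_0 = -2
y_1 = S_1(0) = a_1 = -1
y_2 = S_2(0) = a_2 = 0
y_3 = S_3(0) = a_3 = -2
y_4 = S_4(0) = a_4 = 5
y_5 = S_4(1) = 3
t_q=17/2 is in segment 4 (τ=1/2); S_4(τ)=104689/23456

y_0=-2 y_1=-1 y_2=0 y_3=-2 y_4=5 y_5=3
S(17/2) = 104689/23456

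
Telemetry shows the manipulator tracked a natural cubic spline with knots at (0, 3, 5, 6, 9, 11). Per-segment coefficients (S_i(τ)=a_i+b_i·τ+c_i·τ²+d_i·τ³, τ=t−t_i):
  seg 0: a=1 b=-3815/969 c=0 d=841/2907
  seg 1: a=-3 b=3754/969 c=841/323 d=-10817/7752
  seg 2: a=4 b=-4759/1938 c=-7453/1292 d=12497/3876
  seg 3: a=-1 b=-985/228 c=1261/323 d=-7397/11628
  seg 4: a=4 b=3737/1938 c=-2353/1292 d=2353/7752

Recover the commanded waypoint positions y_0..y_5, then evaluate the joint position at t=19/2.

y_0=1 y_1=-3 y_2=4 y_3=-1 y_4=4 y_5=3
S(19/2) = 93991/20672

y_0 = S_0(0) = a_0 = 1
y_1 = S_1(0) = a_1 = -3
y_2 = S_2(0) = a_2 = 4
y_3 = S_3(0) = a_3 = -1
y_4 = S_4(0) = a_4 = 4
y_5 = S_4(2) = 3
t_q=19/2 is in segment 4 (τ=1/2); S_4(τ)=93991/20672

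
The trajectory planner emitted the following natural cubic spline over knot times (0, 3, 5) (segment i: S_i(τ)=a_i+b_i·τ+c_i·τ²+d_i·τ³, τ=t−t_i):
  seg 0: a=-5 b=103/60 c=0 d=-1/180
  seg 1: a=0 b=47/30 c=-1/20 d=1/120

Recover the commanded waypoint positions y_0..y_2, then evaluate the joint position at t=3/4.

y_0 = S_0(0) = a_0 = -5
y_1 = S_1(0) = a_1 = 0
y_2 = S_1(2) = 3
t_q=3/4 is in segment 0 (τ=3/4); S_0(τ)=-951/256

y_0=-5 y_1=0 y_2=3
S(3/4) = -951/256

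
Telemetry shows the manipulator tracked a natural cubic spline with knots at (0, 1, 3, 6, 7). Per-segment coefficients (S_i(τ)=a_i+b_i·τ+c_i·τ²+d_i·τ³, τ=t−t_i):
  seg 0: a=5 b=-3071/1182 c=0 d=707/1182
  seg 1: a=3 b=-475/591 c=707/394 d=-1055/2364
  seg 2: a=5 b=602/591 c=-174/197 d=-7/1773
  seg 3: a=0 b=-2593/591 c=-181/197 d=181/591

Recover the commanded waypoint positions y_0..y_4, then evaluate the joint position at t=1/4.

y_0=5 y_1=3 y_2=5 y_3=0 y_4=-5
S(1/4) = 109937/25216

y_0 = S_0(0) = a_0 = 5
y_1 = S_1(0) = a_1 = 3
y_2 = S_2(0) = a_2 = 5
y_3 = S_3(0) = a_3 = 0
y_4 = S_3(1) = -5
t_q=1/4 is in segment 0 (τ=1/4); S_0(τ)=109937/25216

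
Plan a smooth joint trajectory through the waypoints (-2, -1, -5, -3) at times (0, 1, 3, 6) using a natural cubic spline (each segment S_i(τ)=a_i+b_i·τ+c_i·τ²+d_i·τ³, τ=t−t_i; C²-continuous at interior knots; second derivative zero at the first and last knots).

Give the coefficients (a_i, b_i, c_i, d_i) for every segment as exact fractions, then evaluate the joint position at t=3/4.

Δ: Δ0=1, Δ1=-2, Δ2=2/3
row 1: diag=6, rhs=-18; c'=1/3, d'=-3
row 2: denom=10−2·1/3=28/3; d'=(16−2·-3)/(28/3)=33/14
back: M2=33/14
back: M1=-3−1/3·33/14=-53/14
M: M0=0, M1=-53/14, M2=33/14, M3=0
seg 0: a=-2, c=M0/2=0, d=(M1−M0)/(6·1)=-53/84, b=Δ0−h0·(2M0+M1)/6=137/84
seg 1: a=-1, c=M1/2=-53/28, d=(M2−M1)/(6·2)=43/84, b=Δ1−h1·(2M1+M2)/6=-11/42
seg 2: a=-5, c=M2/2=33/28, d=(M3−M2)/(6·3)=-11/84, b=Δ2−h2·(2M2+M3)/6=-71/42
t_q=3/4 → seg 0, τ=3/4; S=-2+137/84·τ+0·τ²+-53/84·τ³=-267/256

  seg 0: a=-2 b=137/84 c=0 d=-53/84
  seg 1: a=-1 b=-11/42 c=-53/28 d=43/84
  seg 2: a=-5 b=-71/42 c=33/28 d=-11/84
S(3/4) = -267/256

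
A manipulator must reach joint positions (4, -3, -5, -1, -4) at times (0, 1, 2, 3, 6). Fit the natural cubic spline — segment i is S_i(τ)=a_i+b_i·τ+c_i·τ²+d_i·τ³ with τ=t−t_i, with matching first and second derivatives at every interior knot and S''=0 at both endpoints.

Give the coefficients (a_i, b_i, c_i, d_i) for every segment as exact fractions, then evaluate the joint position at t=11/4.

  seg 0: a=4 b=-457/58 c=0 d=51/58
  seg 1: a=-3 b=-152/29 c=153/58 d=35/58
  seg 2: a=-5 b=107/58 c=129/29 d=-133/58
  seg 3: a=-1 b=112/29 c=-141/58 d=47/174
S(11/4) = -7727/3712

Δ: Δ0=-7, Δ1=-2, Δ2=4, Δ3=-1
row 1: diag=4, rhs=30; c'=1/4, d'=15/2
row 2: denom=4−1·1/4=15/4; d'=(36−1·15/2)/(15/4)=38/5
row 3: denom=8−1·4/15=116/15; d'=(-30−1·38/5)/(116/15)=-141/29
back: M3=-141/29
back: M2=38/5−4/15·-141/29=258/29
back: M1=15/2−1/4·258/29=153/29
M: M0=0, M1=153/29, M2=258/29, M3=-141/29, M4=0
seg 0: a=4, c=M0/2=0, d=(M1−M0)/(6·1)=51/58, b=Δ0−h0·(2M0+M1)/6=-457/58
seg 1: a=-3, c=M1/2=153/58, d=(M2−M1)/(6·1)=35/58, b=Δ1−h1·(2M1+M2)/6=-152/29
seg 2: a=-5, c=M2/2=129/29, d=(M3−M2)/(6·1)=-133/58, b=Δ2−h2·(2M2+M3)/6=107/58
seg 3: a=-1, c=M3/2=-141/58, d=(M4−M3)/(6·3)=47/174, b=Δ3−h3·(2M3+M4)/6=112/29
t_q=11/4 → seg 2, τ=3/4; S=-5+107/58·τ+129/29·τ²+-133/58·τ³=-7727/3712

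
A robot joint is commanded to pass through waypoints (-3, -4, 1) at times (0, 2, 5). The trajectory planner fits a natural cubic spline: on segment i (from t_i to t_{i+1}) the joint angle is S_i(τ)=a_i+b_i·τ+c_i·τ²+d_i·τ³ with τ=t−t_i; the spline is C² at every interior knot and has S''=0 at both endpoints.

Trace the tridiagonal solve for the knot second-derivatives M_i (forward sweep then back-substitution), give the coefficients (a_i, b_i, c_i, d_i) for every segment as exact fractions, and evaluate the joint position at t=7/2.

  seg 0: a=-3 b=-14/15 c=0 d=13/120
  seg 1: a=-4 b=11/30 c=13/20 d=-13/180
S(7/2) = -357/160

Δ: Δ0=-1/2, Δ1=5/3
row 1: diag=10, rhs=13; c'=3/10, d'=13/10
back: M1=13/10
M: M0=0, M1=13/10, M2=0
seg 0: a=-3, c=M0/2=0, d=(M1−M0)/(6·2)=13/120, b=Δ0−h0·(2M0+M1)/6=-14/15
seg 1: a=-4, c=M1/2=13/20, d=(M2−M1)/(6·3)=-13/180, b=Δ1−h1·(2M1+M2)/6=11/30
t_q=7/2 → seg 1, τ=3/2; S=-4+11/30·τ+13/20·τ²+-13/180·τ³=-357/160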